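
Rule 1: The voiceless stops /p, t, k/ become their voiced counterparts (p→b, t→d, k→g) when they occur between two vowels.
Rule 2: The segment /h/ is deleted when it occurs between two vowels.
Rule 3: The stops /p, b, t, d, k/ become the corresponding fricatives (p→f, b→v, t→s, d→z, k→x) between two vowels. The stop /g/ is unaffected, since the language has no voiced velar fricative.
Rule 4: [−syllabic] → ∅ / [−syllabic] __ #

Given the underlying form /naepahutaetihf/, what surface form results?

naevauzaezih

Rule 1 (intervocalic voicing): /p/ is a voiceless stop between vowels /e/ and /a/, so it voices to [b]. /t/ is a voiceless stop between vowels /u/ and /a/, so it voices to [d]. /t/ is a voiceless stop between vowels /e/ and /i/, so it voices to [d]. /naepahutaetihf/ → naebahudaedihf.
Rule 2 (intervocalic h-deletion): /h/ occurs between vowels /a/ and /u/, so it deletes. /naebahudaedihf/ → naebaudaedihf.
Rule 3 (intervocalic spirantization): /b/ is a stop between vowels /e/ and /a/, so it spirantizes to the fricative [v]. /d/ is a stop between vowels /u/ and /a/, so it spirantizes to the fricative [z]. /d/ is a stop between vowels /e/ and /i/, so it spirantizes to the fricative [z]. /naebaudaedihf/ → naevauzaezihf.
Rule 4 (final cluster simplification): /f/ is the second consonant of a word-final cluster /hf/, so it deletes. /naevauzaezihf/ → naevauzaezih.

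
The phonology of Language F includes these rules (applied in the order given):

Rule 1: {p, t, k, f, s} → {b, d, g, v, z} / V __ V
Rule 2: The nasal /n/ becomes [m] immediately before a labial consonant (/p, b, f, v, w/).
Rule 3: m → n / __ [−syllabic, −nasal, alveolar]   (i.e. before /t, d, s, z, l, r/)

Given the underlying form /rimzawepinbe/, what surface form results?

rinzawebimbe

Rule 1 (intervocalic voicing): /p/ is a voiceless obstruent between vowels /e/ and /i/, so it voices to [b]. /rimzawepinbe/ → rimzawebinbe.
Rule 2 (nasal place assimilation): /n/ precedes the labial consonant /b/, so it assimilates in place to [m]. /rimzawebinbe/ → rimzawebimbe.
Rule 3 (nasal place assimilation): /m/ precedes the alveolar consonant /z/, so it assimilates in place to [n]. /rimzawebimbe/ → rinzawebimbe.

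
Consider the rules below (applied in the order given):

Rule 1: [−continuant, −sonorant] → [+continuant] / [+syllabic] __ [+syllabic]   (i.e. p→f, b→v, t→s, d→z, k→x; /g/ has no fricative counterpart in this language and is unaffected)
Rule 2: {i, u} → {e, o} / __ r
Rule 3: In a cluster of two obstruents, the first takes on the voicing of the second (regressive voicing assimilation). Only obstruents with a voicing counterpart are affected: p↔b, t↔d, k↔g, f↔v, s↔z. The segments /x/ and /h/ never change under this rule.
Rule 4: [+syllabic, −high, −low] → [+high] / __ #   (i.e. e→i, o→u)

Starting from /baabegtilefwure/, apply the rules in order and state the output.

Rule 1 (intervocalic spirantization): /b/ is a stop between vowels /a/ and /e/, so it spirantizes to the fricative [v]. /baabegtilefwure/ → baavegtilefwure.
Rule 2 (pre-rhotic lowering): /u/ is a high vowel immediately before /r/, so it lowers to [o]. /baavegtilefwure/ → baavegtilefwore.
Rule 3 (regressive voicing assimilation): /g/ precedes the voiceless obstruent /t/, so it devoices to [k] by assimilation. /baavegtilefwore/ → baavektilefwore.
Rule 4 (final vowel raising): /e/ is a mid vowel in word-final position, so it raises to [i]. /baavektilefwore/ → baavektilefwori.

baavektilefwori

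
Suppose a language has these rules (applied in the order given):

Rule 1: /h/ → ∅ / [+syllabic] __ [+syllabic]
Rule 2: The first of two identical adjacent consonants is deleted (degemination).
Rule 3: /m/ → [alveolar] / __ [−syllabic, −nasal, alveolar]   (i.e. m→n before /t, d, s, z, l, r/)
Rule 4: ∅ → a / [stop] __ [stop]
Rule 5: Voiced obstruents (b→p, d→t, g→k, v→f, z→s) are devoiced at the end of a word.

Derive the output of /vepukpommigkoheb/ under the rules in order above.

vepukapomigakoep

Rule 1 (intervocalic h-deletion): /h/ occurs between vowels /o/ and /e/, so it deletes. /vepukpommigkoheb/ → vepukpommigkoeb.
Rule 2 (degemination): /mm/ is a geminate; the first /m/ deletes. /vepukpommigkoeb/ → vepukpomigkoeb.
Rule 3 (nasal place assimilation): no segment meets the environment; /vepukpomigkoeb/ is unchanged.
Rule 4 (stop-cluster a-epenthesis): /k/ and /p/ form a stop–stop cluster, so [a] is inserted between them. /g/ and /k/ form a stop–stop cluster, so [a] is inserted between them. /vepukpomigkoeb/ → vepukapomigakoeb.
Rule 5 (final devoicing): /b/ is a voiced obstruent in word-final position, so it devoices to [p]. /vepukapomigakoeb/ → vepukapomigakoep.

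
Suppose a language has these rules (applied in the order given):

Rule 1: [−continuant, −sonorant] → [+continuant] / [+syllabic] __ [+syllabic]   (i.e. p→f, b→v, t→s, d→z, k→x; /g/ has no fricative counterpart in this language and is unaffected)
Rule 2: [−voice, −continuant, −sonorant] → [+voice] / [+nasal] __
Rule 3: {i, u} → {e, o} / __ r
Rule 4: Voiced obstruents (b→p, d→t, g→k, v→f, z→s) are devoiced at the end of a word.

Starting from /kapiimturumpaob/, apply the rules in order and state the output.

Rule 1 (intervocalic spirantization): /p/ is a stop between vowels /a/ and /i/, so it spirantizes to the fricative [f]. /kapiimturumpaob/ → kafiimturumpaob.
Rule 2 (post-nasal voicing): /t/ is a voiceless stop immediately after the nasal /m/, so it voices to [d]. /p/ is a voiceless stop immediately after the nasal /m/, so it voices to [b]. /kafiimturumpaob/ → kafiimdurumbaob.
Rule 3 (pre-rhotic lowering): /u/ is a high vowel immediately before /r/, so it lowers to [o]. /kafiimdurumbaob/ → kafiimdorumbaob.
Rule 4 (final devoicing): /b/ is a voiced obstruent in word-final position, so it devoices to [p]. /kafiimdorumbaob/ → kafiimdorumbaop.

kafiimdorumbaop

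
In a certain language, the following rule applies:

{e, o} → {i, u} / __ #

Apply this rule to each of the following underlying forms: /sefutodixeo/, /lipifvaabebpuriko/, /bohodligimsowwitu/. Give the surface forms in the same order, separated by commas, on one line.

sefutodixeu, lipifvaabebpuriku, bohodligimsowwitu

/sefutodixeo/: /o/ is a mid vowel in word-final position, so it raises to [u]. → [sefutodixeu].
/lipifvaabebpuriko/: /o/ is a mid vowel in word-final position, so it raises to [u]. → [lipifvaabebpuriku].
/bohodligimsowwitu/: the rule's environment is not met; surfaces unchanged as [bohodligimsowwitu].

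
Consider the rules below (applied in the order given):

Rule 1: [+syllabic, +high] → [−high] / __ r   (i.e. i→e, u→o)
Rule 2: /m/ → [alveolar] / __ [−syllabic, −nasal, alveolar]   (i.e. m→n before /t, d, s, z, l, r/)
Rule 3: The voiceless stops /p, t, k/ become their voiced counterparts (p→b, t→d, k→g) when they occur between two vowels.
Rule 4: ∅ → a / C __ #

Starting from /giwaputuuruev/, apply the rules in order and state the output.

Rule 1 (pre-rhotic lowering): /u/ is a high vowel immediately before /r/, so it lowers to [o]. /giwaputuuruev/ → giwaputuoruev.
Rule 2 (nasal place assimilation): no segment meets the environment; /giwaputuoruev/ is unchanged.
Rule 3 (intervocalic voicing): /p/ is a voiceless stop between vowels /a/ and /u/, so it voices to [b]. /t/ is a voiceless stop between vowels /u/ and /u/, so it voices to [d]. /giwaputuoruev/ → giwabuduoruev.
Rule 4 (final a-epenthesis): the form ends in the consonant /v/, so [a] is inserted word-finally. /giwabuduoruev/ → giwabuduorueva.

giwabuduorueva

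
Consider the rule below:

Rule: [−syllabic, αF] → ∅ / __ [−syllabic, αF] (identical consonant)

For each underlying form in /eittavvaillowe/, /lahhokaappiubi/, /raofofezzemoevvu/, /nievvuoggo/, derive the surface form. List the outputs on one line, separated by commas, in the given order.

/eittavvaillowe/: /tt/ is a geminate; the first /t/ deletes. /vv/ is a geminate; the first /v/ deletes. /ll/ is a geminate; the first /l/ deletes. → [eitavailowe].
/lahhokaappiubi/: /hh/ is a geminate; the first /h/ deletes. /pp/ is a geminate; the first /p/ deletes. → [lahokaapiubi].
/raofofezzemoevvu/: /zz/ is a geminate; the first /z/ deletes. /vv/ is a geminate; the first /v/ deletes. → [raofofezemoevu].
/nievvuoggo/: /vv/ is a geminate; the first /v/ deletes. /gg/ is a geminate; the first /g/ deletes. → [nievuogo].

eitavailowe, lahokaapiubi, raofofezemoevu, nievuogo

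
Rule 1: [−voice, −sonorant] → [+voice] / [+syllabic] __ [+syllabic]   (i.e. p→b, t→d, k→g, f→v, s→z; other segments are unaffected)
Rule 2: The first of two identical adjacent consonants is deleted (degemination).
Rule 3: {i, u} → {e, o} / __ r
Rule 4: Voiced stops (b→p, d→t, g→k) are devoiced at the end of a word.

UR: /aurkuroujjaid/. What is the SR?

Rule 1 (intervocalic voicing): no segment meets the environment; /aurkuroujjaid/ is unchanged.
Rule 2 (degemination): /jj/ is a geminate; the first /j/ deletes. /aurkuroujjaid/ → aurkuroujaid.
Rule 3 (pre-rhotic lowering): /u/ is a high vowel immediately before /r/, so it lowers to [o]. /u/ is a high vowel immediately before /r/, so it lowers to [o]. /aurkuroujaid/ → aorkoroujaid.
Rule 4 (final devoicing): /d/ is a voiced stop in word-final position, so it devoices to [t]. /aorkoroujaid/ → aorkoroujait.

aorkoroujait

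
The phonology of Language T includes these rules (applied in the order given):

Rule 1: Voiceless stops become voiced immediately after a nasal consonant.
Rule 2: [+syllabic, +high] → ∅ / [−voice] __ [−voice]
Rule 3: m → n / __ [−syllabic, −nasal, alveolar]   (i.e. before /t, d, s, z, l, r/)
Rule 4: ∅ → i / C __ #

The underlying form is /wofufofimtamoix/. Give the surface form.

woffofindamoixi

Rule 1 (post-nasal voicing): /t/ is a voiceless stop immediately after the nasal /m/, so it voices to [d]. /wofufofimtamoix/ → wofufofimdamoix.
Rule 2 (high vowel syncope): /u/ is a high vowel flanked by voiceless consonants /f/ and /f/, so it deletes. /wofufofimdamoix/ → woffofimdamoix.
Rule 3 (nasal place assimilation): /m/ precedes the alveolar consonant /d/, so it assimilates in place to [n]. /woffofimdamoix/ → woffofindamoix.
Rule 4 (final i-epenthesis): the form ends in the consonant /x/, so [i] is inserted word-finally. /woffofindamoix/ → woffofindamoixi.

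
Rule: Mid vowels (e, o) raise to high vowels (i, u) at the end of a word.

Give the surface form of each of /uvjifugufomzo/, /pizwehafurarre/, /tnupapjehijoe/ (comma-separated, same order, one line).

uvjifugufomzu, pizwehafurarri, tnupapjehijoi

/uvjifugufomzo/: /o/ is a mid vowel in word-final position, so it raises to [u]. → [uvjifugufomzu].
/pizwehafurarre/: /e/ is a mid vowel in word-final position, so it raises to [i]. → [pizwehafurarri].
/tnupapjehijoe/: /e/ is a mid vowel in word-final position, so it raises to [i]. → [tnupapjehijoi].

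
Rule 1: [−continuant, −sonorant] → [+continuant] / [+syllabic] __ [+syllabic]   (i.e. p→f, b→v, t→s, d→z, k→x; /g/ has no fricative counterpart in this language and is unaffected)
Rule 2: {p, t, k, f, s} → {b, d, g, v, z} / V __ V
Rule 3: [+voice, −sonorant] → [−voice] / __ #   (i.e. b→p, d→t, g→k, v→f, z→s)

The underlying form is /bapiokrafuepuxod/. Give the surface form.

Rule 1 (intervocalic spirantization): /p/ is a stop between vowels /a/ and /i/, so it spirantizes to the fricative [f]. /p/ is a stop between vowels /e/ and /u/, so it spirantizes to the fricative [f]. /bapiokrafuepuxod/ → bafiokrafuefuxod.
Rule 2 (intervocalic voicing): /f/ is a voiceless obstruent between vowels /a/ and /i/, so it voices to [v]. /f/ is a voiceless obstruent between vowels /a/ and /u/, so it voices to [v]. /f/ is a voiceless obstruent between vowels /e/ and /u/, so it voices to [v]. /bafiokrafuefuxod/ → baviokravuevuxod.
Rule 3 (final devoicing): /d/ is a voiced obstruent in word-final position, so it devoices to [t]. /baviokravuevuxod/ → baviokravuevuxot.

baviokravuevuxot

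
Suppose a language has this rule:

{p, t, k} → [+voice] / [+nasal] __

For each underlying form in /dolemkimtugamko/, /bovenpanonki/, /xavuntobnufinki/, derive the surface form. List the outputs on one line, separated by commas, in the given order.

/dolemkimtugamko/: /k/ is a voiceless stop immediately after the nasal /m/, so it voices to [g]. /t/ is a voiceless stop immediately after the nasal /m/, so it voices to [d]. /k/ is a voiceless stop immediately after the nasal /m/, so it voices to [g]. → [dolemgimdugamgo].
/bovenpanonki/: /p/ is a voiceless stop immediately after the nasal /n/, so it voices to [b]. /k/ is a voiceless stop immediately after the nasal /n/, so it voices to [g]. → [bovenbanongi].
/xavuntobnufinki/: /t/ is a voiceless stop immediately after the nasal /n/, so it voices to [d]. /k/ is a voiceless stop immediately after the nasal /n/, so it voices to [g]. → [xavundobnufingi].

dolemgimdugamgo, bovenbanongi, xavundobnufingi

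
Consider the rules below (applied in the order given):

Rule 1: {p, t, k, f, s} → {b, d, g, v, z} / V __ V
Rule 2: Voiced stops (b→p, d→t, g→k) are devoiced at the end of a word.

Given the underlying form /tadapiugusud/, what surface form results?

tadabiuguzut

Rule 1 (intervocalic voicing): /p/ is a voiceless obstruent between vowels /a/ and /i/, so it voices to [b]. /s/ is a voiceless obstruent between vowels /u/ and /u/, so it voices to [z]. /tadapiugusud/ → tadabiuguzud.
Rule 2 (final devoicing): /d/ is a voiced stop in word-final position, so it devoices to [t]. /tadabiuguzud/ → tadabiuguzut.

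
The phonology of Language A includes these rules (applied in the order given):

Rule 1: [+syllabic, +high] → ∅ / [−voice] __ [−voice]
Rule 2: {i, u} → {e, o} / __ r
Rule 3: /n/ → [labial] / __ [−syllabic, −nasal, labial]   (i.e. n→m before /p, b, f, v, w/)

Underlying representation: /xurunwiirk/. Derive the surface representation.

Rule 1 (high vowel syncope): no segment meets the environment; /xurunwiirk/ is unchanged.
Rule 2 (pre-rhotic lowering): /u/ is a high vowel immediately before /r/, so it lowers to [o]. /i/ is a high vowel immediately before /r/, so it lowers to [e]. /xurunwiirk/ → xorunwierk.
Rule 3 (nasal place assimilation): /n/ precedes the labial consonant /w/, so it assimilates in place to [m]. /xorunwierk/ → xorumwierk.

xorumwierk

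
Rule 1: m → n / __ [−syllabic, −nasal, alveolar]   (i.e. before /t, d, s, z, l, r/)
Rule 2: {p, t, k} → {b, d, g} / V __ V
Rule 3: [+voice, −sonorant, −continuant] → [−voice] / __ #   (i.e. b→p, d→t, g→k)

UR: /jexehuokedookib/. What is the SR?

jexehuogedoogip

Rule 1 (nasal place assimilation): no segment meets the environment; /jexehuokedookib/ is unchanged.
Rule 2 (intervocalic voicing): /k/ is a voiceless stop between vowels /o/ and /e/, so it voices to [g]. /k/ is a voiceless stop between vowels /o/ and /i/, so it voices to [g]. /jexehuokedookib/ → jexehuogedoogib.
Rule 3 (final devoicing): /b/ is a voiced stop in word-final position, so it devoices to [p]. /jexehuogedoogib/ → jexehuogedoogip.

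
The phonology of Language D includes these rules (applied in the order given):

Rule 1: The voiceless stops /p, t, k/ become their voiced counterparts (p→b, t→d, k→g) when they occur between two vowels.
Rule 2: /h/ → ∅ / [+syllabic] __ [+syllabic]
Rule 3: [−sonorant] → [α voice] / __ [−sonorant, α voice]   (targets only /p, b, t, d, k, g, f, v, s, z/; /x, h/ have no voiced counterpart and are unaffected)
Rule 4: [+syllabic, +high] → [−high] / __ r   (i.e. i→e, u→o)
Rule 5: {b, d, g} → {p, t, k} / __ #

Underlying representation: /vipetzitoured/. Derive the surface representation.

Rule 1 (intervocalic voicing): /p/ is a voiceless stop between vowels /i/ and /e/, so it voices to [b]. /t/ is a voiceless stop between vowels /i/ and /o/, so it voices to [d]. /vipetzitoured/ → vibetzidoured.
Rule 2 (intervocalic h-deletion): no segment meets the environment; /vibetzidoured/ is unchanged.
Rule 3 (regressive voicing assimilation): /t/ precedes the voiced obstruent /z/, so it voices to [d] by assimilation. /vibetzidoured/ → vibedzidoured.
Rule 4 (pre-rhotic lowering): /u/ is a high vowel immediately before /r/, so it lowers to [o]. /vibedzidoured/ → vibedzidoored.
Rule 5 (final devoicing): /d/ is a voiced stop in word-final position, so it devoices to [t]. /vibedzidoored/ → vibedzidooret.

vibedzidooret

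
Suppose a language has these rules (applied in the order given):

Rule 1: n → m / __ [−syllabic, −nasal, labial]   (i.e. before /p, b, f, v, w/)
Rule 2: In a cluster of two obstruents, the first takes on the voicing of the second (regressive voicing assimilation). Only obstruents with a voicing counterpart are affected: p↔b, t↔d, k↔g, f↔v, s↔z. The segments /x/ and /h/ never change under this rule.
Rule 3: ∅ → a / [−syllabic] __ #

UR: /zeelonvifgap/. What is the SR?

Rule 1 (nasal place assimilation): /n/ precedes the labial consonant /v/, so it assimilates in place to [m]. /zeelonvifgap/ → zeelomvifgap.
Rule 2 (regressive voicing assimilation): /f/ precedes the voiced obstruent /g/, so it voices to [v] by assimilation. /zeelomvifgap/ → zeelomvivgap.
Rule 3 (final a-epenthesis): the form ends in the consonant /p/, so [a] is inserted word-finally. /zeelomvivgap/ → zeelomvivgapa.

zeelomvivgapa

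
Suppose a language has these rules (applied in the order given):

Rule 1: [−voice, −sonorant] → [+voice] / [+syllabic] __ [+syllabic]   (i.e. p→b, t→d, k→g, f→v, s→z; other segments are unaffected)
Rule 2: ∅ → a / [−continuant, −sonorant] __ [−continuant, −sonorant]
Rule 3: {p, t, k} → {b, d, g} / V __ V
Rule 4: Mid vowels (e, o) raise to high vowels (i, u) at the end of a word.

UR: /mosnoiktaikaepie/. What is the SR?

Rule 1 (intervocalic voicing): /k/ is a voiceless obstruent between vowels /i/ and /a/, so it voices to [g]. /p/ is a voiceless obstruent between vowels /e/ and /i/, so it voices to [b]. /mosnoiktaikaepie/ → mosnoiktaigaebie.
Rule 2 (stop-cluster a-epenthesis): /k/ and /t/ form a stop–stop cluster, so [a] is inserted between them. /mosnoiktaigaebie/ → mosnoikataigaebie.
Rule 3 (intervocalic voicing): /k/ is a voiceless stop between vowels /i/ and /a/, so it voices to [g]. /t/ is a voiceless stop between vowels /a/ and /a/, so it voices to [d]. /mosnoikataigaebie/ → mosnoigadaigaebie.
Rule 4 (final vowel raising): /e/ is a mid vowel in word-final position, so it raises to [i]. /mosnoigadaigaebie/ → mosnoigadaigaebii.

mosnoigadaigaebii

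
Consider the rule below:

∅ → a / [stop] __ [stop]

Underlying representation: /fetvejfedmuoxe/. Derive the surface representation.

fetvejfedmuoxe

No segment of /fetvejfedmuoxe/ meets the structural description of the rule, so the form surfaces unchanged.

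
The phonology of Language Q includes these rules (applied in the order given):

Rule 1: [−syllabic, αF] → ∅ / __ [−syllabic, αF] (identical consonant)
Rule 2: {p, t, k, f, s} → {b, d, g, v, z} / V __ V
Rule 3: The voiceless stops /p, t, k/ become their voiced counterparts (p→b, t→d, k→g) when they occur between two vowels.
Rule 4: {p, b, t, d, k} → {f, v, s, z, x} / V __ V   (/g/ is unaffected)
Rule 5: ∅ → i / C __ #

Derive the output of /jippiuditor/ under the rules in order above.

Rule 1 (degemination): /pp/ is a geminate; the first /p/ deletes. /jippiuditor/ → jipiuditor.
Rule 2 (intervocalic voicing): /p/ is a voiceless obstruent between vowels /i/ and /i/, so it voices to [b]. /t/ is a voiceless obstruent between vowels /i/ and /o/, so it voices to [d]. /jipiuditor/ → jibiudidor.
Rule 3 (intervocalic voicing): no segment meets the environment; /jibiudidor/ is unchanged.
Rule 4 (intervocalic spirantization): /b/ is a stop between vowels /i/ and /i/, so it spirantizes to the fricative [v]. /d/ is a stop between vowels /u/ and /i/, so it spirantizes to the fricative [z]. /d/ is a stop between vowels /i/ and /o/, so it spirantizes to the fricative [z]. /jibiudidor/ → jiviuzizor.
Rule 5 (final i-epenthesis): the form ends in the consonant /r/, so [i] is inserted word-finally. /jiviuzizor/ → jiviuzizori.

jiviuzizori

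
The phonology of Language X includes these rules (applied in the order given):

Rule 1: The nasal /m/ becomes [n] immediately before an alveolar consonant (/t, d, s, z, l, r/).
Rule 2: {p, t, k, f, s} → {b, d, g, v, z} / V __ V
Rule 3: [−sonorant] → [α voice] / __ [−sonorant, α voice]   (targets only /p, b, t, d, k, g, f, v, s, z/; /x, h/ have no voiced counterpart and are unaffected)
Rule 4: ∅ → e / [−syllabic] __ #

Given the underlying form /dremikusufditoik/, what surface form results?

Rule 1 (nasal place assimilation): no segment meets the environment; /dremikusufditoik/ is unchanged.
Rule 2 (intervocalic voicing): /k/ is a voiceless obstruent between vowels /i/ and /u/, so it voices to [g]. /s/ is a voiceless obstruent between vowels /u/ and /u/, so it voices to [z]. /t/ is a voiceless obstruent between vowels /i/ and /o/, so it voices to [d]. /dremikusufditoik/ → dremiguzufdidoik.
Rule 3 (regressive voicing assimilation): /f/ precedes the voiced obstruent /d/, so it voices to [v] by assimilation. /dremiguzufdidoik/ → dremiguzuvdidoik.
Rule 4 (final e-epenthesis): the form ends in the consonant /k/, so [e] is inserted word-finally. /dremiguzuvdidoik/ → dremiguzuvdidoike.

dremiguzuvdidoike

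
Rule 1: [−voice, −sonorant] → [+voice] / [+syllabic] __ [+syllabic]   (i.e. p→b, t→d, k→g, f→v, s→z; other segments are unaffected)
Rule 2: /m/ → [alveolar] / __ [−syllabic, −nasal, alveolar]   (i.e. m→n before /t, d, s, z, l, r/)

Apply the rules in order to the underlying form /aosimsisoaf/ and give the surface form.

aozinsizoaf

Rule 1 (intervocalic voicing): /s/ is a voiceless obstruent between vowels /o/ and /i/, so it voices to [z]. /s/ is a voiceless obstruent between vowels /i/ and /o/, so it voices to [z]. /aosimsisoaf/ → aozimsizoaf.
Rule 2 (nasal place assimilation): /m/ precedes the alveolar consonant /s/, so it assimilates in place to [n]. /aozimsizoaf/ → aozinsizoaf.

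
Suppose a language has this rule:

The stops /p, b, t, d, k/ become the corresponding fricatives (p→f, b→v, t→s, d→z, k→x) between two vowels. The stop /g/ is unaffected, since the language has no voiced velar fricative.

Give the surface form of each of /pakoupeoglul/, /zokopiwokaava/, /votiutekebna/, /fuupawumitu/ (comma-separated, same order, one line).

paxoufeoglul, zoxofiwoxaava, vosiusexebna, fuufawumisu

/pakoupeoglul/: /k/ is a stop between vowels /a/ and /o/, so it spirantizes to the fricative [x]. /p/ is a stop between vowels /u/ and /e/, so it spirantizes to the fricative [f]. → [paxoufeoglul].
/zokopiwokaava/: /k/ is a stop between vowels /o/ and /o/, so it spirantizes to the fricative [x]. /p/ is a stop between vowels /o/ and /i/, so it spirantizes to the fricative [f]. /k/ is a stop between vowels /o/ and /a/, so it spirantizes to the fricative [x]. → [zoxofiwoxaava].
/votiutekebna/: /t/ is a stop between vowels /o/ and /i/, so it spirantizes to the fricative [s]. /t/ is a stop between vowels /u/ and /e/, so it spirantizes to the fricative [s]. /k/ is a stop between vowels /e/ and /e/, so it spirantizes to the fricative [x]. → [vosiusexebna].
/fuupawumitu/: /p/ is a stop between vowels /u/ and /a/, so it spirantizes to the fricative [f]. /t/ is a stop between vowels /i/ and /u/, so it spirantizes to the fricative [s]. → [fuufawumisu].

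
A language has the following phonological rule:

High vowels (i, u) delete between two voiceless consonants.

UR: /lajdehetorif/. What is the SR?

No segment of /lajdehetorif/ meets the structural description of the rule, so the form surfaces unchanged.

lajdehetorif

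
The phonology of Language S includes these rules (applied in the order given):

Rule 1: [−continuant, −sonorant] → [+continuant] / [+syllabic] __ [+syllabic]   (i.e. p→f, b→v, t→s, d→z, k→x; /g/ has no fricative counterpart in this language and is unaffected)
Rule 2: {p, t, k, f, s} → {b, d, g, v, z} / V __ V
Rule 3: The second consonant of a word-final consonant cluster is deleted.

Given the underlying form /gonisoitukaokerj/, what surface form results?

gonizoizuxaoxer

Rule 1 (intervocalic spirantization): /t/ is a stop between vowels /i/ and /u/, so it spirantizes to the fricative [s]. /k/ is a stop between vowels /u/ and /a/, so it spirantizes to the fricative [x]. /k/ is a stop between vowels /o/ and /e/, so it spirantizes to the fricative [x]. /gonisoitukaokerj/ → gonisoisuxaoxerj.
Rule 2 (intervocalic voicing): /s/ is a voiceless obstruent between vowels /i/ and /o/, so it voices to [z]. /s/ is a voiceless obstruent between vowels /i/ and /u/, so it voices to [z]. /gonisoisuxaoxerj/ → gonizoizuxaoxerj.
Rule 3 (final cluster simplification): /j/ is the second consonant of a word-final cluster /rj/, so it deletes. /gonizoizuxaoxerj/ → gonizoizuxaoxer.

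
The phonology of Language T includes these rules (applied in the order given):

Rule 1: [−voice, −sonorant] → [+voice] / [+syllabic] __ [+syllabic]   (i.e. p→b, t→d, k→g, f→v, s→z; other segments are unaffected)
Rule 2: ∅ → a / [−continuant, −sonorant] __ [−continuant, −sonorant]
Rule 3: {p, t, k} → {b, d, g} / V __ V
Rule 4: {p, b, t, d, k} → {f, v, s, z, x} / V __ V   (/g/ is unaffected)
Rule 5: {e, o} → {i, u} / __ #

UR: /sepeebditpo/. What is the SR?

seveevazizavu

Rule 1 (intervocalic voicing): /p/ is a voiceless obstruent between vowels /e/ and /e/, so it voices to [b]. /sepeebditpo/ → sebeebditpo.
Rule 2 (stop-cluster a-epenthesis): /b/ and /d/ form a stop–stop cluster, so [a] is inserted between them. /t/ and /p/ form a stop–stop cluster, so [a] is inserted between them. /sebeebditpo/ → sebeebaditapo.
Rule 3 (intervocalic voicing): /t/ is a voiceless stop between vowels /i/ and /a/, so it voices to [d]. /p/ is a voiceless stop between vowels /a/ and /o/, so it voices to [b]. /sebeebaditapo/ → sebeebadidabo.
Rule 4 (intervocalic spirantization): /b/ is a stop between vowels /e/ and /e/, so it spirantizes to the fricative [v]. /b/ is a stop between vowels /e/ and /a/, so it spirantizes to the fricative [v]. /d/ is a stop between vowels /a/ and /i/, so it spirantizes to the fricative [z]. /d/ is a stop between vowels /i/ and /a/, so it spirantizes to the fricative [z]. /b/ is a stop between vowels /a/ and /o/, so it spirantizes to the fricative [v]. /sebeebadidabo/ → seveevazizavo.
Rule 5 (final vowel raising): /o/ is a mid vowel in word-final position, so it raises to [u]. /seveevazizavo/ → seveevazizavu.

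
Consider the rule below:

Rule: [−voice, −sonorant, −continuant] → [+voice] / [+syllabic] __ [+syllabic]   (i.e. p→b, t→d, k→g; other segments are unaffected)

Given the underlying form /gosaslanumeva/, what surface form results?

No segment of /gosaslanumeva/ meets the structural description of the rule, so the form surfaces unchanged.

gosaslanumeva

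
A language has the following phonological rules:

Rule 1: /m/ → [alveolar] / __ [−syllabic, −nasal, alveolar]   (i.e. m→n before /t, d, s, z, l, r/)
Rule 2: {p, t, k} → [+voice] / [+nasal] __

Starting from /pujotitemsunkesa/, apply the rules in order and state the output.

pujotitensungesa

Rule 1 (nasal place assimilation): /m/ precedes the alveolar consonant /s/, so it assimilates in place to [n]. /pujotitemsunkesa/ → pujotitensunkesa.
Rule 2 (post-nasal voicing): /k/ is a voiceless stop immediately after the nasal /n/, so it voices to [g]. /pujotitensunkesa/ → pujotitensungesa.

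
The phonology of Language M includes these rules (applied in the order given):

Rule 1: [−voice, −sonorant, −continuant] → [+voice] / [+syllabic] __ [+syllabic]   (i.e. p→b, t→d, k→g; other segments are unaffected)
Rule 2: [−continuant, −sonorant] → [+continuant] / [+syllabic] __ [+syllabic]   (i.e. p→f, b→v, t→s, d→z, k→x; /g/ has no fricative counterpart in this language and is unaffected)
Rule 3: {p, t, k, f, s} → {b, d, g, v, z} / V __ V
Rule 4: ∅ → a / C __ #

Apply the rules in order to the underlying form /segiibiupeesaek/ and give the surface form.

Rule 1 (intervocalic voicing): /p/ is a voiceless stop between vowels /u/ and /e/, so it voices to [b]. /segiibiupeesaek/ → segiibiubeesaek.
Rule 2 (intervocalic spirantization): /b/ is a stop between vowels /i/ and /i/, so it spirantizes to the fricative [v]. /b/ is a stop between vowels /u/ and /e/, so it spirantizes to the fricative [v]. /segiibiubeesaek/ → segiiviuveesaek.
Rule 3 (intervocalic voicing): /s/ is a voiceless obstruent between vowels /e/ and /a/, so it voices to [z]. /segiiviuveesaek/ → segiiviuveezaek.
Rule 4 (final a-epenthesis): the form ends in the consonant /k/, so [a] is inserted word-finally. /segiiviuveezaek/ → segiiviuveezaeka.

segiiviuveezaeka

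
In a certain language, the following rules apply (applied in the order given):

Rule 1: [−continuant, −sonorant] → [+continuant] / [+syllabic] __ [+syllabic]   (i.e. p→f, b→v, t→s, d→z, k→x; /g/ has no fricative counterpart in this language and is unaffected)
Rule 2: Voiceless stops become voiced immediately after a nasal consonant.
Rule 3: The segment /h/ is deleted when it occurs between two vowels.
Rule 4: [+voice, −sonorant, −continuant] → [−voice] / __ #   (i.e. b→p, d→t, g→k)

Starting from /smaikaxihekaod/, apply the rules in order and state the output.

Rule 1 (intervocalic spirantization): /k/ is a stop between vowels /i/ and /a/, so it spirantizes to the fricative [x]. /k/ is a stop between vowels /e/ and /a/, so it spirantizes to the fricative [x]. /smaikaxihekaod/ → smaixaxihexaod.
Rule 2 (post-nasal voicing): no segment meets the environment; /smaixaxihexaod/ is unchanged.
Rule 3 (intervocalic h-deletion): /h/ occurs between vowels /i/ and /e/, so it deletes. /smaixaxihexaod/ → smaixaxiexaod.
Rule 4 (final devoicing): /d/ is a voiced stop in word-final position, so it devoices to [t]. /smaixaxiexaod/ → smaixaxiexaot.

smaixaxiexaot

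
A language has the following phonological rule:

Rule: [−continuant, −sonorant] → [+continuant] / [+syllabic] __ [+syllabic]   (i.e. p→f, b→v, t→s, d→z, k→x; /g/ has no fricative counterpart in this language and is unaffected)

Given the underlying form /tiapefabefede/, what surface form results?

/p/ is a stop between vowels /a/ and /e/, so it spirantizes to the fricative [f].
/b/ is a stop between vowels /a/ and /e/, so it spirantizes to the fricative [v].
/d/ is a stop between vowels /e/ and /e/, so it spirantizes to the fricative [z].
The other instance of /t/ does not occur in the required environment and remains unchanged.
Surface form: [tiafefavefeze].

tiafefavefeze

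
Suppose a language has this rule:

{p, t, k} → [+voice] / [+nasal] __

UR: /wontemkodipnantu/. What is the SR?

wondemgodipnandu

/t/ is a voiceless stop immediately after the nasal /n/, so it voices to [d].
/k/ is a voiceless stop immediately after the nasal /m/, so it voices to [g].
/t/ is a voiceless stop immediately after the nasal /n/, so it voices to [d].
Surface form: [wondemgodipnandu].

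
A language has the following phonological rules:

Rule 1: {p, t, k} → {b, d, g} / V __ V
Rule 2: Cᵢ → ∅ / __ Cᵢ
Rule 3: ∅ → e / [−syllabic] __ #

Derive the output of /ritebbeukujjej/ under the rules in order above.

Rule 1 (intervocalic voicing): /t/ is a voiceless stop between vowels /i/ and /e/, so it voices to [d]. /k/ is a voiceless stop between vowels /u/ and /u/, so it voices to [g]. /ritebbeukujjej/ → ridebbeugujjej.
Rule 2 (degemination): /bb/ is a geminate; the first /b/ deletes. /jj/ is a geminate; the first /j/ deletes. /ridebbeugujjej/ → ridebeugujej.
Rule 3 (final e-epenthesis): the form ends in the consonant /j/, so [e] is inserted word-finally. /ridebeugujej/ → ridebeugujeje.

ridebeugujeje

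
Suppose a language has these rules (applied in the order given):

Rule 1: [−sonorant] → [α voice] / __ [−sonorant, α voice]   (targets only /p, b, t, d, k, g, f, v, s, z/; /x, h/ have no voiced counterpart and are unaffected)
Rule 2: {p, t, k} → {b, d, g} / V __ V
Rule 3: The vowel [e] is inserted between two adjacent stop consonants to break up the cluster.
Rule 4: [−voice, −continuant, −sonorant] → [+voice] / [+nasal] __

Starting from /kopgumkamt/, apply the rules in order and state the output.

kobegumgamd

Rule 1 (regressive voicing assimilation): /p/ precedes the voiced obstruent /g/, so it voices to [b] by assimilation. /kopgumkamt/ → kobgumkamt.
Rule 2 (intervocalic voicing): no segment meets the environment; /kobgumkamt/ is unchanged.
Rule 3 (stop-cluster e-epenthesis): /b/ and /g/ form a stop–stop cluster, so [e] is inserted between them. /kobgumkamt/ → kobegumkamt.
Rule 4 (post-nasal voicing): /k/ is a voiceless stop immediately after the nasal /m/, so it voices to [g]. /t/ is a voiceless stop immediately after the nasal /m/, so it voices to [d]. /kobegumkamt/ → kobegumgamd.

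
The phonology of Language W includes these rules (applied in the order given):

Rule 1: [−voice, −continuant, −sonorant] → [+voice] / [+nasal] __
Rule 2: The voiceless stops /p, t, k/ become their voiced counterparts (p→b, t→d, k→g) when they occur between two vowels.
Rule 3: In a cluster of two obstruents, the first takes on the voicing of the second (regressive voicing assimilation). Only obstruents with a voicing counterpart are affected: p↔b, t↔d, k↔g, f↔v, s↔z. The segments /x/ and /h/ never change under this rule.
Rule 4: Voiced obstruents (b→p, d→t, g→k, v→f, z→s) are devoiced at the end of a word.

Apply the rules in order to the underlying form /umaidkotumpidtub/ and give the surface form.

umaitkodumbittup

Rule 1 (post-nasal voicing): /p/ is a voiceless stop immediately after the nasal /m/, so it voices to [b]. /umaidkotumpidtub/ → umaidkotumbidtub.
Rule 2 (intervocalic voicing): /t/ is a voiceless stop between vowels /o/ and /u/, so it voices to [d]. /umaidkotumbidtub/ → umaidkodumbidtub.
Rule 3 (regressive voicing assimilation): /d/ precedes the voiceless obstruent /k/, so it devoices to [t] by assimilation. /d/ precedes the voiceless obstruent /t/, so it devoices to [t] by assimilation. /umaidkodumbidtub/ → umaitkodumbittub.
Rule 4 (final devoicing): /b/ is a voiced obstruent in word-final position, so it devoices to [p]. /umaitkodumbittub/ → umaitkodumbittup.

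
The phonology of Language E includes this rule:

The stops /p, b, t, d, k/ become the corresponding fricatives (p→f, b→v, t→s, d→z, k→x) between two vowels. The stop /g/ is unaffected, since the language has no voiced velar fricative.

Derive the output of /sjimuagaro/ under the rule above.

sjimuagaro

No segment of /sjimuagaro/ meets the structural description of the rule, so the form surfaces unchanged.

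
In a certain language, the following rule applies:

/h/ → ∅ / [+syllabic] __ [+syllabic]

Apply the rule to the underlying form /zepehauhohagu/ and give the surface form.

/h/ occurs between vowels /e/ and /a/, so it deletes.
/h/ occurs between vowels /u/ and /o/, so it deletes.
/h/ occurs between vowels /o/ and /a/, so it deletes.
Surface form: [zepeauoagu].

zepeauoagu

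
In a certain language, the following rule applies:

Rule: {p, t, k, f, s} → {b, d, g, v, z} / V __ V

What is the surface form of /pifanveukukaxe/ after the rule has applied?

Scanning /pifanveukukaxe/: /p/ at position 1 is not in the conditioning environment; /f/ is a voiceless obstruent between vowels /i/ and /a/, so it voices to [v]; /k/ is a voiceless obstruent between vowels /u/ and /u/, so it voices to [g]; /k/ is a voiceless obstruent between vowels /u/ and /a/, so it voices to [g].
Result: [pivanveugugaxe].

pivanveugugaxe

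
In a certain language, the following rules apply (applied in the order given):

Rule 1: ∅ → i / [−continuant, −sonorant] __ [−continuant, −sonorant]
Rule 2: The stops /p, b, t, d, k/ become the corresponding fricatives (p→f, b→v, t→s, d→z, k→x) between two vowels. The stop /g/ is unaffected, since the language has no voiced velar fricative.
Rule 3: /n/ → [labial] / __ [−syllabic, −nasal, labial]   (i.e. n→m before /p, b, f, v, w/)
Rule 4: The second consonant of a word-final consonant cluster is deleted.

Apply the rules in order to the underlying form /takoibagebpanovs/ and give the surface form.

Rule 1 (stop-cluster i-epenthesis): /b/ and /p/ form a stop–stop cluster, so [i] is inserted between them. /takoibagebpanovs/ → takoibagebipanovs.
Rule 2 (intervocalic spirantization): /k/ is a stop between vowels /a/ and /o/, so it spirantizes to the fricative [x]. /b/ is a stop between vowels /i/ and /a/, so it spirantizes to the fricative [v]. /b/ is a stop between vowels /e/ and /i/, so it spirantizes to the fricative [v]. /p/ is a stop between vowels /i/ and /a/, so it spirantizes to the fricative [f]. /takoibagebipanovs/ → taxoivagevifanovs.
Rule 3 (nasal place assimilation): no segment meets the environment; /taxoivagevifanovs/ is unchanged.
Rule 4 (final cluster simplification): /s/ is the second consonant of a word-final cluster /vs/, so it deletes. /taxoivagevifanovs/ → taxoivagevifanov.

taxoivagevifanov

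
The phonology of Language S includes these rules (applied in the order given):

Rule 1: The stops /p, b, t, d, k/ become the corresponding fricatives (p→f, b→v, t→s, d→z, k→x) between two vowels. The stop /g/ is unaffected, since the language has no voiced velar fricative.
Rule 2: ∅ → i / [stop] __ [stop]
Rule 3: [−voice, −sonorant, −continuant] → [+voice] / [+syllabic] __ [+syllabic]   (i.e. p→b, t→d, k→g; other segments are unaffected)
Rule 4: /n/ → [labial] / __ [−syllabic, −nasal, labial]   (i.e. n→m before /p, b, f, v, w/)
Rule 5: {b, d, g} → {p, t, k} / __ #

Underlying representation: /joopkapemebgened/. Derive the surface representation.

joobigafemebigenet

Rule 1 (intervocalic spirantization): /p/ is a stop between vowels /a/ and /e/, so it spirantizes to the fricative [f]. /joopkapemebgened/ → joopkafemebgened.
Rule 2 (stop-cluster i-epenthesis): /p/ and /k/ form a stop–stop cluster, so [i] is inserted between them. /b/ and /g/ form a stop–stop cluster, so [i] is inserted between them. /joopkafemebgened/ → joopikafemebigened.
Rule 3 (intervocalic voicing): /p/ is a voiceless stop between vowels /o/ and /i/, so it voices to [b]. /k/ is a voiceless stop between vowels /i/ and /a/, so it voices to [g]. /joopikafemebigened/ → joobigafemebigened.
Rule 4 (nasal place assimilation): no segment meets the environment; /joobigafemebigened/ is unchanged.
Rule 5 (final devoicing): /d/ is a voiced stop in word-final position, so it devoices to [t]. /joobigafemebigened/ → joobigafemebigenet.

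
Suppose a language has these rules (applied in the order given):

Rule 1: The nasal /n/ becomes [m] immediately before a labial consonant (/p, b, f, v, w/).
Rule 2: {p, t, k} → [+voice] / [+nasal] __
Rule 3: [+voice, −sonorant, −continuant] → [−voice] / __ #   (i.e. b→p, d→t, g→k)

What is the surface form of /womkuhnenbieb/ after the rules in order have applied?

womguhnembiep

Rule 1 (nasal place assimilation): /n/ precedes the labial consonant /b/, so it assimilates in place to [m]. /womkuhnenbieb/ → womkuhnembieb.
Rule 2 (post-nasal voicing): /k/ is a voiceless stop immediately after the nasal /m/, so it voices to [g]. /womkuhnembieb/ → womguhnembieb.
Rule 3 (final devoicing): /b/ is a voiced stop in word-final position, so it devoices to [p]. /womguhnembieb/ → womguhnembiep.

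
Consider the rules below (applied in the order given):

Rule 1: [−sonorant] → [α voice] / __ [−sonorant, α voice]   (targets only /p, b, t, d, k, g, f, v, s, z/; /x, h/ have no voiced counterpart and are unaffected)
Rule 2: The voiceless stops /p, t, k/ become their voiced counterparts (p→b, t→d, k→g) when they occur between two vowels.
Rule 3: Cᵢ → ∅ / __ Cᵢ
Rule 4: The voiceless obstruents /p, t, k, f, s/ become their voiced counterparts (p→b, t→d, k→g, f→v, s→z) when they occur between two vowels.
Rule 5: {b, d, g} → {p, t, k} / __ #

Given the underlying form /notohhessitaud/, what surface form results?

Rule 1 (regressive voicing assimilation): no segment meets the environment; /notohhessitaud/ is unchanged.
Rule 2 (intervocalic voicing): /t/ is a voiceless stop between vowels /o/ and /o/, so it voices to [d]. /t/ is a voiceless stop between vowels /i/ and /a/, so it voices to [d]. /notohhessitaud/ → nodohhessidaud.
Rule 3 (degemination): /hh/ is a geminate; the first /h/ deletes. /ss/ is a geminate; the first /s/ deletes. /nodohhessidaud/ → nodohesidaud.
Rule 4 (intervocalic voicing): /s/ is a voiceless obstruent between vowels /e/ and /i/, so it voices to [z]. /nodohesidaud/ → nodohezidaud.
Rule 5 (final devoicing): /d/ is a voiced stop in word-final position, so it devoices to [t]. /nodohezidaud/ → nodohezidaut.

nodohezidaut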